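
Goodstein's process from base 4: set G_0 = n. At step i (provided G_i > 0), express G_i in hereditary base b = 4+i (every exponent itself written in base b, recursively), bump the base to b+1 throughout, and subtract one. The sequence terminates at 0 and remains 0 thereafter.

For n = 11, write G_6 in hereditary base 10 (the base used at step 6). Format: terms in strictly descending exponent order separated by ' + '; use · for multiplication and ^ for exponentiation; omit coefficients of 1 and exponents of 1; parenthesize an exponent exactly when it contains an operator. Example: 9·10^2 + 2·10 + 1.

i=0: 11 = 2·4 + 3 (b=4); 4→5: 2·5 + 3 = 13; 13−1 = 12
i=1: 12 = 2·5 + 2 (b=5); 5→6: 2·6 + 2 = 14; 14−1 = 13
i=2: 13 = 2·6 + 1 (b=6); 6→7: 2·7 + 1 = 15; 15−1 = 14
i=3: 14 = 2·7 (b=7); 7→8: 2·8 = 16; 16−1 = 15
i=4: 15 = 8 + 7 (b=8); 8→9: 9 + 7 = 16; 16−1 = 15
i=5: 15 = 9 + 6 (b=9); 9→10: 10 + 6 = 16; 16−1 = 15
i=6: 15 = 10 + 5 (b=10); 10→11: 11 + 5 = 16; 16−1 = 15

10 + 5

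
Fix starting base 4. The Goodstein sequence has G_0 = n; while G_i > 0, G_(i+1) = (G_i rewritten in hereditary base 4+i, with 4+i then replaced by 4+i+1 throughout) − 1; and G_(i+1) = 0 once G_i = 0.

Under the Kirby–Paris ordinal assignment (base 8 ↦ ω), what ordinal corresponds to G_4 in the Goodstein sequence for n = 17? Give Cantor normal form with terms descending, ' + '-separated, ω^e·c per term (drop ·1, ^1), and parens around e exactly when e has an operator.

ω·5 + 3

G_0 = 17. HB_4(17) = 4^2 + 1. Bump = 26. G_1 = 25.
G_1 = 25. HB_5(25) = 5^2. Bump = 36. G_2 = 35.
G_2 = 35. HB_6(35) = 5·6 + 5. Bump = 40. G_3 = 39.
G_3 = 39. HB_7(39) = 5·7 + 4. Bump = 44. G_4 = 43.
G_4 = 43. HB_8(43) = 5·8 + 3. Bump = 48. G_5 = 47.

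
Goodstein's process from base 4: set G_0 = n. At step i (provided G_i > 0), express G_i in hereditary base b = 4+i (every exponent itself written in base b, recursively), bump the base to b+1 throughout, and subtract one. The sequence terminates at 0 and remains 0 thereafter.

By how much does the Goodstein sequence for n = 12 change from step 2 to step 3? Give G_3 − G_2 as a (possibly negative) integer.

[0] 12 ≡ 3·4 (base 4). Lift 5: 15. −1: 14.
[1] 14 ≡ 2·5 + 4 (base 5). Lift 6: 16. −1: 15.
[2] 15 ≡ 2·6 + 3 (base 6). Lift 7: 17. −1: 16.

1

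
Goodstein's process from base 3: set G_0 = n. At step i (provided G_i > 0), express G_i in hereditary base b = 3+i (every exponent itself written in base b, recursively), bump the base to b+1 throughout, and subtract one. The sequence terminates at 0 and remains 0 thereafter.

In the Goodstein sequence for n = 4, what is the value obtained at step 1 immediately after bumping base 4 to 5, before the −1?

5

base 3: 4 = 3 + 1; at 4: 4 + 1 = 5; next = 4
base 4: 4 = 4; at 5: 5 = 5; next = 4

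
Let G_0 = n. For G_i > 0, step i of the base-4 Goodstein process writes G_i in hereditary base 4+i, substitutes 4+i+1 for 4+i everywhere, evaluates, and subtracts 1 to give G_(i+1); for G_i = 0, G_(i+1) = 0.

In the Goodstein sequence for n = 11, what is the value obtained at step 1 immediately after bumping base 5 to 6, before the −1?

14

G_0=11  [base 4] 2·4 + 3  →[4↦5]→  2·5 + 3 = 13  −1 ⇒ G_1=12
G_1=12  [base 5] 2·5 + 2  →[5↦6]→  2·6 + 2 = 14  −1 ⇒ G_2=13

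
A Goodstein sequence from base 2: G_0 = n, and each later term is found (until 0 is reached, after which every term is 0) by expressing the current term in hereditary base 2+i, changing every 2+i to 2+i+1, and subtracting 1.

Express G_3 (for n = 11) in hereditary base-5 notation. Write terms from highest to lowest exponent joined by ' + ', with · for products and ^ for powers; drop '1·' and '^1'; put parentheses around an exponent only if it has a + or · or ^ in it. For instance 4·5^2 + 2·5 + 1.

base 2: 11 = 2^(2 + 1) + 2 + 1; at 3: 3^(3 + 1) + 3 + 1 = 85; next = 84
base 3: 84 = 3^(3 + 1) + 3; at 4: 4^(4 + 1) + 4 = 1028; next = 1027
base 4: 1027 = 4^(4 + 1) + 3; at 5: 5^(5 + 1) + 3 = 15628; next = 15627
base 5: 15627 = 5^(5 + 1) + 2; at 6: 6^(6 + 1) + 2 = 279938; next = 279937

5^(5 + 1) + 2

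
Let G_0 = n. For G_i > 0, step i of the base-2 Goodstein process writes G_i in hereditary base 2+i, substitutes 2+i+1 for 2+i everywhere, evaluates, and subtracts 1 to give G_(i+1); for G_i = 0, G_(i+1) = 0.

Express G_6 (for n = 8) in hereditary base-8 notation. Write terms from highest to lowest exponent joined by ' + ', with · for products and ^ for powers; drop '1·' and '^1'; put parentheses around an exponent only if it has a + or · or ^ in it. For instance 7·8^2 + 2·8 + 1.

(0) 8|_2 = 2^(2 + 1) ↦ 3^(3 + 1)|_3 = 81 ⇒ 80
(1) 80|_3 = 2·3^3 + 2·3^2 + 2·3 + 2 ↦ 2·4^4 + 2·4^2 + 2·4 + 2|_4 = 554 ⇒ 553
(2) 553|_4 = 2·4^4 + 2·4^2 + 2·4 + 1 ↦ 2·5^5 + 2·5^2 + 2·5 + 1|_5 = 6311 ⇒ 6310
(3) 6310|_5 = 2·5^5 + 2·5^2 + 2·5 ↦ 2·6^6 + 2·6^2 + 2·6|_6 = 93396 ⇒ 93395
(4) 93395|_6 = 2·6^6 + 2·6^2 + 6 + 5 ↦ 2·7^7 + 2·7^2 + 7 + 5|_7 = 1647196 ⇒ 1647195
(5) 1647195|_7 = 2·7^7 + 2·7^2 + 7 + 4 ↦ 2·8^8 + 2·8^2 + 8 + 4|_8 = 33554572 ⇒ 33554571
(6) 33554571|_8 = 2·8^8 + 2·8^2 + 8 + 3 ↦ 2·9^9 + 2·9^2 + 9 + 3|_9 = 774841152 ⇒ 774841151

2·8^8 + 2·8^2 + 8 + 3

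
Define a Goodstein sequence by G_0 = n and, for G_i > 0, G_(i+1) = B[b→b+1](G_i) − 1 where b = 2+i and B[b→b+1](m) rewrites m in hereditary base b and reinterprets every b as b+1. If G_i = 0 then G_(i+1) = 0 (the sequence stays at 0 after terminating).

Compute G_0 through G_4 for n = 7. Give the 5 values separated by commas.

7, 30, 259, 3127, 46657

G_0 = 7. HB_2(7) = 2^2 + 2 + 1. Bump = 31. G_1 = 30.
G_1 = 30. HB_3(30) = 3^3 + 3. Bump = 260. G_2 = 259.
G_2 = 259. HB_4(259) = 4^4 + 3. Bump = 3128. G_3 = 3127.
G_3 = 3127. HB_5(3127) = 5^5 + 2. Bump = 46658. G_4 = 46657.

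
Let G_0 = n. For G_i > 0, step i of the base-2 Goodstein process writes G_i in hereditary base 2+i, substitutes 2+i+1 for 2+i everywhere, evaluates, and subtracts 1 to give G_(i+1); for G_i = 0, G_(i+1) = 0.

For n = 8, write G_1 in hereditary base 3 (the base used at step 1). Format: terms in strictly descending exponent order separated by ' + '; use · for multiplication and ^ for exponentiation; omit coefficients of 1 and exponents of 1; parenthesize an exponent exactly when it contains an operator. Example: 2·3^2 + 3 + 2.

i=0: 8 = 2^(2 + 1) (b=2); 2→3: 3^(3 + 1) = 81; 81−1 = 80
i=1: 80 = 2·3^3 + 2·3^2 + 2·3 + 2 (b=3); 3→4: 2·4^4 + 2·4^2 + 2·4 + 2 = 554; 554−1 = 553

2·3^3 + 2·3^2 + 2·3 + 2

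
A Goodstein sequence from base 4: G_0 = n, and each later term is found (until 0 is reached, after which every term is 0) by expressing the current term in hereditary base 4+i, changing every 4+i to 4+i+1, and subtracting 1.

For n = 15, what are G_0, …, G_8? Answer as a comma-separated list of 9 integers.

base 4: 15 = 3·4 + 3; at 5: 3·5 + 3 = 18; next = 17
base 5: 17 = 3·5 + 2; at 6: 3·6 + 2 = 20; next = 19
base 6: 19 = 3·6 + 1; at 7: 3·7 + 1 = 22; next = 21
base 7: 21 = 3·7; at 8: 3·8 = 24; next = 23
base 8: 23 = 2·8 + 7; at 9: 2·9 + 7 = 25; next = 24
base 9: 24 = 2·9 + 6; at 10: 2·10 + 6 = 26; next = 25
base 10: 25 = 2·10 + 5; at 11: 2·11 + 5 = 27; next = 26
base 11: 26 = 2·11 + 4; at 12: 2·12 + 4 = 28; next = 27

15, 17, 19, 21, 23, 24, 25, 26, 27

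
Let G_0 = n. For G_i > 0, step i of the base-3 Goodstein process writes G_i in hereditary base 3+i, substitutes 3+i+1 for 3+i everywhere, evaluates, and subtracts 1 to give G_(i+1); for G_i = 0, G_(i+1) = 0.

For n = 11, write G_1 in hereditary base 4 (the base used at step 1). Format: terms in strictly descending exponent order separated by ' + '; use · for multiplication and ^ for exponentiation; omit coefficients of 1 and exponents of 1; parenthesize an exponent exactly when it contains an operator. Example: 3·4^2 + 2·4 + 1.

4^2 + 1

step 0: 11 = 3^2 + 2; sub 4 for 3: 4^2 + 2; = 18; G_1 = 18−1 = 17
step 1: 17 = 4^2 + 1; sub 5 for 4: 5^2 + 1; = 26; G_2 = 26−1 = 25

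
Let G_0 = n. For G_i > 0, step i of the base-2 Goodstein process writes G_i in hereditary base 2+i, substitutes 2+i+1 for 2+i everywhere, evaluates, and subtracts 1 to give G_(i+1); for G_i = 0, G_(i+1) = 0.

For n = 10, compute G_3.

15625

10 —HB2→ 2^(2 + 1) + 2 —bump→ 3^(3 + 1) + 3 = 84 —(−1)→ 83
83 —HB3→ 3^(3 + 1) + 2 —bump→ 4^(4 + 1) + 2 = 1026 —(−1)→ 1025
1025 —HB4→ 4^(4 + 1) + 1 —bump→ 5^(5 + 1) + 1 = 15626 —(−1)→ 15625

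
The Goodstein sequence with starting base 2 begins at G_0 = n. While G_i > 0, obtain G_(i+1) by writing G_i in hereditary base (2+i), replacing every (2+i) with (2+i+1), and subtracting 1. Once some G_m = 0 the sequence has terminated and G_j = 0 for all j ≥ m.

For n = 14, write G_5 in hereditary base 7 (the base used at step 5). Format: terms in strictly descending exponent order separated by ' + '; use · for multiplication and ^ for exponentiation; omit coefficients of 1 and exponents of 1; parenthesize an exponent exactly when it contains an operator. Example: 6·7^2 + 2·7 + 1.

step 0: 14 = 2^(2 + 1) + 2^2 + 2; sub 3 for 2: 3^(3 + 1) + 3^3 + 3; = 111; G_1 = 111−1 = 110
step 1: 110 = 3^(3 + 1) + 3^3 + 2; sub 4 for 3: 4^(4 + 1) + 4^4 + 2; = 1282; G_2 = 1282−1 = 1281
step 2: 1281 = 4^(4 + 1) + 4^4 + 1; sub 5 for 4: 5^(5 + 1) + 5^5 + 1; = 18751; G_3 = 18751−1 = 18750
step 3: 18750 = 5^(5 + 1) + 5^5; sub 6 for 5: 6^(6 + 1) + 6^6; = 326592; G_4 = 326592−1 = 326591
step 4: 326591 = 6^(6 + 1) + 5·6^5 + 5·6^4 + 5·6^3 + 5·6^2 + 5·6 + 5; sub 7 for 6: 7^(7 + 1) + 5·7^5 + 5·7^4 + 5·7^3 + 5·7^2 + 5·7 + 5; = 5862841; G_5 = 5862841−1 = 5862840
step 5: 5862840 = 7^(7 + 1) + 5·7^5 + 5·7^4 + 5·7^3 + 5·7^2 + 5·7 + 4; sub 8 for 7: 8^(8 + 1) + 5·8^5 + 5·8^4 + 5·8^3 + 5·8^2 + 5·8 + 4; = 134404972; G_6 = 134404972−1 = 134404971

7^(7 + 1) + 5·7^5 + 5·7^4 + 5·7^3 + 5·7^2 + 5·7 + 4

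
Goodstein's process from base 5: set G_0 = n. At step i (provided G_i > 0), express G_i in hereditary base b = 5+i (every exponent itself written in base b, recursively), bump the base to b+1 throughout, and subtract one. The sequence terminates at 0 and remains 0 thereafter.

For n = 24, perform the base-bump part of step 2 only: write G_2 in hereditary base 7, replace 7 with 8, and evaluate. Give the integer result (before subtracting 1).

34

i=0: 24 = 4·5 + 4 (b=5); 5→6: 4·6 + 4 = 28; 28−1 = 27
i=1: 27 = 4·6 + 3 (b=6); 6→7: 4·7 + 3 = 31; 31−1 = 30
i=2: 30 = 4·7 + 2 (b=7); 7→8: 4·8 + 2 = 34; 34−1 = 33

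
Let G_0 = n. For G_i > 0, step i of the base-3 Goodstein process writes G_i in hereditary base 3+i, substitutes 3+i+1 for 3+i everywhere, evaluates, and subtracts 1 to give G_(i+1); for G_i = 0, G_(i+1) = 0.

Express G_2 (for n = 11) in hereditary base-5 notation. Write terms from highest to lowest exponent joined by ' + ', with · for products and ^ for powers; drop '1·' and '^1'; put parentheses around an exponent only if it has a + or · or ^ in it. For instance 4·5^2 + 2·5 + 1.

5^2

(0) 11|_3 = 3^2 + 2 ↦ 4^2 + 2|_4 = 18 ⇒ 17
(1) 17|_4 = 4^2 + 1 ↦ 5^2 + 1|_5 = 26 ⇒ 25
(2) 25|_5 = 5^2 ↦ 6^2|_6 = 36 ⇒ 35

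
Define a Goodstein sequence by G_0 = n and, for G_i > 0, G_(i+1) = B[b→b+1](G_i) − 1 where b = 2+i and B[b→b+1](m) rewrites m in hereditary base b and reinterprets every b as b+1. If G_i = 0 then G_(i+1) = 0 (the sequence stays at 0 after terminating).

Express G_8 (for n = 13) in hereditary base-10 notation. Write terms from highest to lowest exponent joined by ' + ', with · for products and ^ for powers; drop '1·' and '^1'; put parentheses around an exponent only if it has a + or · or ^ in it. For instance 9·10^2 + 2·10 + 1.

base 2: 13 = 2^(2 + 1) + 2^2 + 1; at 3: 3^(3 + 1) + 3^3 + 1 = 109; next = 108
base 3: 108 = 3^(3 + 1) + 3^3; at 4: 4^(4 + 1) + 4^4 = 1280; next = 1279
base 4: 1279 = 4^(4 + 1) + 3·4^3 + 3·4^2 + 3·4 + 3; at 5: 5^(5 + 1) + 3·5^3 + 3·5^2 + 3·5 + 3 = 16093; next = 16092
base 5: 16092 = 5^(5 + 1) + 3·5^3 + 3·5^2 + 3·5 + 2; at 6: 6^(6 + 1) + 3·6^3 + 3·6^2 + 3·6 + 2 = 280712; next = 280711
base 6: 280711 = 6^(6 + 1) + 3·6^3 + 3·6^2 + 3·6 + 1; at 7: 7^(7 + 1) + 3·7^3 + 3·7^2 + 3·7 + 1 = 5765999; next = 5765998
base 7: 5765998 = 7^(7 + 1) + 3·7^3 + 3·7^2 + 3·7; at 8: 8^(8 + 1) + 3·8^3 + 3·8^2 + 3·8 = 134219480; next = 134219479
base 8: 134219479 = 8^(8 + 1) + 3·8^3 + 3·8^2 + 2·8 + 7; at 9: 9^(9 + 1) + 3·9^3 + 3·9^2 + 2·9 + 7 = 3486786856; next = 3486786855
base 9: 3486786855 = 9^(9 + 1) + 3·9^3 + 3·9^2 + 2·9 + 6; at 10: 10^(10 + 1) + 3·10^3 + 3·10^2 + 2·10 + 6 = 100000003326; next = 100000003325

10^(10 + 1) + 3·10^3 + 3·10^2 + 2·10 + 5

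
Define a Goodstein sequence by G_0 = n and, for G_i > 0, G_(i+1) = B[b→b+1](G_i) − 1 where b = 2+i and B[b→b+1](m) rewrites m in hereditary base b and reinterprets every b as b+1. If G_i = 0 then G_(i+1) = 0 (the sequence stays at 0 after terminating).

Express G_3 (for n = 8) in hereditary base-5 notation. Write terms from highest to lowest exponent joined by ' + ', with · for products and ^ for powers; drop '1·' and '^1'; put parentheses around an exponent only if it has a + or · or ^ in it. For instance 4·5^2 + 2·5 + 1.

(0) 8|_2 = 2^(2 + 1) ↦ 3^(3 + 1)|_3 = 81 ⇒ 80
(1) 80|_3 = 2·3^3 + 2·3^2 + 2·3 + 2 ↦ 2·4^4 + 2·4^2 + 2·4 + 2|_4 = 554 ⇒ 553
(2) 553|_4 = 2·4^4 + 2·4^2 + 2·4 + 1 ↦ 2·5^5 + 2·5^2 + 2·5 + 1|_5 = 6311 ⇒ 6310
(3) 6310|_5 = 2·5^5 + 2·5^2 + 2·5 ↦ 2·6^6 + 2·6^2 + 2·6|_6 = 93396 ⇒ 93395

2·5^5 + 2·5^2 + 2·5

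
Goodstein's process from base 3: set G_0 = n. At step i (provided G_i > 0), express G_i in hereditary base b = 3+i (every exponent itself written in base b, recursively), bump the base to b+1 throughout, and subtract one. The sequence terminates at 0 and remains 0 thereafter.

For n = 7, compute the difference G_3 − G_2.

0

step 0: 7 = 2·3 + 1; sub 4 for 3: 2·4 + 1; = 9; G_1 = 9−1 = 8
step 1: 8 = 2·4; sub 5 for 4: 2·5; = 10; G_2 = 10−1 = 9
step 2: 9 = 5 + 4; sub 6 for 5: 6 + 4; = 10; G_3 = 10−1 = 9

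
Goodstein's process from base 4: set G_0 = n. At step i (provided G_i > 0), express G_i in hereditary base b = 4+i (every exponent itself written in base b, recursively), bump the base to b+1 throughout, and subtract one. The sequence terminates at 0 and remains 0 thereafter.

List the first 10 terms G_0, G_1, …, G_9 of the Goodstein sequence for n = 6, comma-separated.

6, 6, 6, 6, 5, 4, 3, 2, 1, 0

step 0: 6 = 4 + 2; sub 5 for 4: 5 + 2; = 7; G_1 = 7−1 = 6
step 1: 6 = 5 + 1; sub 6 for 5: 6 + 1; = 7; G_2 = 7−1 = 6
step 2: 6 = 6; sub 7 for 6: 7; = 7; G_3 = 7−1 = 6
step 3: 6 = 6; sub 8 for 7: 6; = 6; G_4 = 6−1 = 5
step 4: 5 = 5; sub 9 for 8: 5; = 5; G_5 = 5−1 = 4
step 5: 4 = 4; sub 10 for 9: 4; = 4; G_6 = 4−1 = 3
step 6: 3 = 3; sub 11 for 10: 3; = 3; G_7 = 3−1 = 2
step 7: 2 = 2; sub 12 for 11: 2; = 2; G_8 = 2−1 = 1
step 8: 1 = 1; sub 13 for 12: 1; = 1; G_9 = 1−1 = 0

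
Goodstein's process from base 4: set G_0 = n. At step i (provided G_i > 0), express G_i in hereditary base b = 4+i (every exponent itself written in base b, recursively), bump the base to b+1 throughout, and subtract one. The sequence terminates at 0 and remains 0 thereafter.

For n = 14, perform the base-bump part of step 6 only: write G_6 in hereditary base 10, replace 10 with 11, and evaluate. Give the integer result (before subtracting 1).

i=0: 14 = 3·4 + 2 (b=4); 4→5: 3·5 + 2 = 17; 17−1 = 16
i=1: 16 = 3·5 + 1 (b=5); 5→6: 3·6 + 1 = 19; 19−1 = 18
i=2: 18 = 3·6 (b=6); 6→7: 3·7 = 21; 21−1 = 20
i=3: 20 = 2·7 + 6 (b=7); 7→8: 2·8 + 6 = 22; 22−1 = 21
i=4: 21 = 2·8 + 5 (b=8); 8→9: 2·9 + 5 = 23; 23−1 = 22
i=5: 22 = 2·9 + 4 (b=9); 9→10: 2·10 + 4 = 24; 24−1 = 23

25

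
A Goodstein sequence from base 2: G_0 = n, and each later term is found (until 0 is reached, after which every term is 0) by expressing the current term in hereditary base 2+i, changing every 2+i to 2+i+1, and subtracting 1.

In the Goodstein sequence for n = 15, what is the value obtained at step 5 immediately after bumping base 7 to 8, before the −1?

150994944

step 0: 15 = 2^(2 + 1) + 2^2 + 2 + 1; sub 3 for 2: 3^(3 + 1) + 3^3 + 3 + 1; = 112; G_1 = 112−1 = 111
step 1: 111 = 3^(3 + 1) + 3^3 + 3; sub 4 for 3: 4^(4 + 1) + 4^4 + 4; = 1284; G_2 = 1284−1 = 1283
step 2: 1283 = 4^(4 + 1) + 4^4 + 3; sub 5 for 4: 5^(5 + 1) + 5^5 + 3; = 18753; G_3 = 18753−1 = 18752
step 3: 18752 = 5^(5 + 1) + 5^5 + 2; sub 6 for 5: 6^(6 + 1) + 6^6 + 2; = 326594; G_4 = 326594−1 = 326593
step 4: 326593 = 6^(6 + 1) + 6^6 + 1; sub 7 for 6: 7^(7 + 1) + 7^7 + 1; = 6588345; G_5 = 6588345−1 = 6588344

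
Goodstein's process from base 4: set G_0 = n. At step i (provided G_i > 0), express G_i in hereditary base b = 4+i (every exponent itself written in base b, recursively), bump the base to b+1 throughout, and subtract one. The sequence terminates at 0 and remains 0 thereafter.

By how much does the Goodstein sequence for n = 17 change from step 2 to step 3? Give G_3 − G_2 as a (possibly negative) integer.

4

i=0: 17 = 4^2 + 1 (b=4); 4→5: 5^2 + 1 = 26; 26−1 = 25
i=1: 25 = 5^2 (b=5); 5→6: 6^2 = 36; 36−1 = 35
i=2: 35 = 5·6 + 5 (b=6); 6→7: 5·7 + 5 = 40; 40−1 = 39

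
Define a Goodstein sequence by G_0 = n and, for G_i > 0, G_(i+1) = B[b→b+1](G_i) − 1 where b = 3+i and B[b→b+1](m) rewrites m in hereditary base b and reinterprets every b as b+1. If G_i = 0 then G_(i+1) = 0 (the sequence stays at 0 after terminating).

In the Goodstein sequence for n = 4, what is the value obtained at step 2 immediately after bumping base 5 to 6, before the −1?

4

[0] 4 ≡ 3 + 1 (base 3). Lift 4: 5. −1: 4.
[1] 4 ≡ 4 (base 4). Lift 5: 5. −1: 4.
[2] 4 ≡ 4 (base 5). Lift 6: 4. −1: 3.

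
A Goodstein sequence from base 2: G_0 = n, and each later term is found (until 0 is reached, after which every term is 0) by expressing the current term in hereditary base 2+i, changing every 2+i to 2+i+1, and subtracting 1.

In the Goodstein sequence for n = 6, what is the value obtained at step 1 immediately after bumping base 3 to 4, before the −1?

(0) 6|_2 = 2^2 + 2 ↦ 3^3 + 3|_3 = 30 ⇒ 29
(1) 29|_3 = 3^3 + 2 ↦ 4^4 + 2|_4 = 258 ⇒ 257

258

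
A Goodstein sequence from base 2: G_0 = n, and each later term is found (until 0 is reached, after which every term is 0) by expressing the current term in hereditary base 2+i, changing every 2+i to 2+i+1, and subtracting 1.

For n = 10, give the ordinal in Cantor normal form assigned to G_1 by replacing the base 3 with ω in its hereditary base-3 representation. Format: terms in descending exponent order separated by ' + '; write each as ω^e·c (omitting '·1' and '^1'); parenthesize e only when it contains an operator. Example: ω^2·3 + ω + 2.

[0] 10 ≡ 2^(2 + 1) + 2 (base 2). Lift 3: 84. −1: 83.
[1] 83 ≡ 3^(3 + 1) + 2 (base 3). Lift 4: 1026. −1: 1025.

ω^(ω + 1) + 2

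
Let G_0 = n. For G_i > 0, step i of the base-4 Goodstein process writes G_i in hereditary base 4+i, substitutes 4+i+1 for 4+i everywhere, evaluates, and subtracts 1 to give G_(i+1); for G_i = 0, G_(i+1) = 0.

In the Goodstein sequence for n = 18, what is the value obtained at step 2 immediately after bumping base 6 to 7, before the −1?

G_0=18  [base 4] 4^2 + 2  →[4↦5]→  5^2 + 2 = 27  −1 ⇒ G_1=26
G_1=26  [base 5] 5^2 + 1  →[5↦6]→  6^2 + 1 = 37  −1 ⇒ G_2=36

49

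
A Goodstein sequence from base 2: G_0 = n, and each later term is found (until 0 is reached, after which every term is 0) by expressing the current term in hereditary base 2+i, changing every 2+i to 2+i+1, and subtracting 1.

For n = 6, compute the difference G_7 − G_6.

step 0: 6 = 2^2 + 2; sub 3 for 2: 3^3 + 3; = 30; G_1 = 30−1 = 29
step 1: 29 = 3^3 + 2; sub 4 for 3: 4^4 + 2; = 258; G_2 = 258−1 = 257
step 2: 257 = 4^4 + 1; sub 5 for 4: 5^5 + 1; = 3126; G_3 = 3126−1 = 3125
step 3: 3125 = 5^5; sub 6 for 5: 6^6; = 46656; G_4 = 46656−1 = 46655
step 4: 46655 = 5·6^5 + 5·6^4 + 5·6^3 + 5·6^2 + 5·6 + 5; sub 7 for 6: 5·7^5 + 5·7^4 + 5·7^3 + 5·7^2 + 5·7 + 5; = 98040; G_5 = 98040−1 = 98039
step 5: 98039 = 5·7^5 + 5·7^4 + 5·7^3 + 5·7^2 + 5·7 + 4; sub 8 for 7: 5·8^5 + 5·8^4 + 5·8^3 + 5·8^2 + 5·8 + 4; = 187244; G_6 = 187244−1 = 187243
step 6: 187243 = 5·8^5 + 5·8^4 + 5·8^3 + 5·8^2 + 5·8 + 3; sub 9 for 8: 5·9^5 + 5·9^4 + 5·9^3 + 5·9^2 + 5·9 + 3; = 332148; G_7 = 332148−1 = 332147

144904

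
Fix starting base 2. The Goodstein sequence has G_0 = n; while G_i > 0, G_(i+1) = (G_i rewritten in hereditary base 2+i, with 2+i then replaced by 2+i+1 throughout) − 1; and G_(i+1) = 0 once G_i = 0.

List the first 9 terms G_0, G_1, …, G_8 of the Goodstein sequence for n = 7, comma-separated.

7, 30, 259, 3127, 46657, 823543, 16777215, 37665879, 77777775

7 —HB2→ 2^2 + 2 + 1 —bump→ 3^3 + 3 + 1 = 31 —(−1)→ 30
30 —HB3→ 3^3 + 3 —bump→ 4^4 + 4 = 260 —(−1)→ 259
259 —HB4→ 4^4 + 3 —bump→ 5^5 + 3 = 3128 —(−1)→ 3127
3127 —HB5→ 5^5 + 2 —bump→ 6^6 + 2 = 46658 —(−1)→ 46657
46657 —HB6→ 6^6 + 1 —bump→ 7^7 + 1 = 823544 —(−1)→ 823543
823543 —HB7→ 7^7 —bump→ 8^8 = 16777216 —(−1)→ 16777215
16777215 —HB8→ 7·8^7 + 7·8^6 + 7·8^5 + 7·8^4 + 7·8^3 + 7·8^2 + 7·8 + 7 —bump→ 7·9^7 + 7·9^6 + 7·9^5 + 7·9^4 + 7·9^3 + 7·9^2 + 7·9 + 7 = 37665880 —(−1)→ 37665879
37665879 —HB9→ 7·9^7 + 7·9^6 + 7·9^5 + 7·9^4 + 7·9^3 + 7·9^2 + 7·9 + 6 —bump→ 7·10^7 + 7·10^6 + 7·10^5 + 7·10^4 + 7·10^3 + 7·10^2 + 7·10 + 6 = 77777776 —(−1)→ 77777775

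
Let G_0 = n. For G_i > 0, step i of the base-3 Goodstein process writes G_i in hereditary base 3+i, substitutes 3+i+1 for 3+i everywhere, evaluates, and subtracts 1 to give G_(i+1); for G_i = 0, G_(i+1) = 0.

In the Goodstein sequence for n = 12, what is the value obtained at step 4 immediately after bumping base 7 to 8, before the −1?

G_0=12  [base 3] 3^2 + 3  →[3↦4]→  4^2 + 4 = 20  −1 ⇒ G_1=19
G_1=19  [base 4] 4^2 + 3  →[4↦5]→  5^2 + 3 = 28  −1 ⇒ G_2=27
G_2=27  [base 5] 5^2 + 2  →[5↦6]→  6^2 + 2 = 38  −1 ⇒ G_3=37
G_3=37  [base 6] 6^2 + 1  →[6↦7]→  7^2 + 1 = 50  −1 ⇒ G_4=49
G_4=49  [base 7] 7^2  →[7↦8]→  8^2 = 64  −1 ⇒ G_5=63

64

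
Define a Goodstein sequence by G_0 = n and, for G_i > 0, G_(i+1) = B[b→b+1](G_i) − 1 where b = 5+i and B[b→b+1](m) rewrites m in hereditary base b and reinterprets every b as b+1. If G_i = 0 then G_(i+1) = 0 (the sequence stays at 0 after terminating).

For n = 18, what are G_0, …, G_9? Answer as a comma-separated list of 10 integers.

base 5: 18 = 3·5 + 3; at 6: 3·6 + 3 = 21; next = 20
base 6: 20 = 3·6 + 2; at 7: 3·7 + 2 = 23; next = 22
base 7: 22 = 3·7 + 1; at 8: 3·8 + 1 = 25; next = 24
base 8: 24 = 3·8; at 9: 3·9 = 27; next = 26
base 9: 26 = 2·9 + 8; at 10: 2·10 + 8 = 28; next = 27
base 10: 27 = 2·10 + 7; at 11: 2·11 + 7 = 29; next = 28
base 11: 28 = 2·11 + 6; at 12: 2·12 + 6 = 30; next = 29
base 12: 29 = 2·12 + 5; at 13: 2·13 + 5 = 31; next = 30
base 13: 30 = 2·13 + 4; at 14: 2·14 + 4 = 32; next = 31

18, 20, 22, 24, 26, 27, 28, 29, 30, 31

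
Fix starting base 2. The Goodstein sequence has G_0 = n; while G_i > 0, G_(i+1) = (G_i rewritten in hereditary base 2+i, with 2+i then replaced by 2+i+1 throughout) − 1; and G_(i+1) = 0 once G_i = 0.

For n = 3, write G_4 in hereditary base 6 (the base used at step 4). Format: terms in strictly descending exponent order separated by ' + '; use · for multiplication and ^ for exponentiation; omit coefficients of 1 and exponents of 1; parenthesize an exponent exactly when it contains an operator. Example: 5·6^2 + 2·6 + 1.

G_0 = 3. HB_2(3) = 2 + 1. Bump = 4. G_1 = 3.
G_1 = 3. HB_3(3) = 3. Bump = 4. G_2 = 3.
G_2 = 3. HB_4(3) = 3. Bump = 3. G_3 = 2.
G_3 = 2. HB_5(2) = 2. Bump = 2. G_4 = 1.
G_4 = 1. HB_6(1) = 1. Bump = 1. G_5 = 0.

1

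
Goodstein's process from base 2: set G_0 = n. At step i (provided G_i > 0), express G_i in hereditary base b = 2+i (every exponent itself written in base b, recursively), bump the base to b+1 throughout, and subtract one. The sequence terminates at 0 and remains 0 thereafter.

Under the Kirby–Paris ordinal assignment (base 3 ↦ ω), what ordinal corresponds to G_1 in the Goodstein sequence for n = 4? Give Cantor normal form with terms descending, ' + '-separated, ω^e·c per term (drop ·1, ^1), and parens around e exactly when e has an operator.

[0] 4 ≡ 2^2 (base 2). Lift 3: 27. −1: 26.
[1] 26 ≡ 2·3^2 + 2·3 + 2 (base 3). Lift 4: 42. −1: 41.

ω^2·2 + ω·2 + 2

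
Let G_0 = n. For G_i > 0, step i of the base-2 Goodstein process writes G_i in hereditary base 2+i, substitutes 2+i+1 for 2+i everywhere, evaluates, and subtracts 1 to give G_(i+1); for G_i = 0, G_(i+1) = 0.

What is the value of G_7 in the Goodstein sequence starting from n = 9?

1162263921

G_0=9  [base 2] 2^(2 + 1) + 1  →[2↦3]→  3^(3 + 1) + 1 = 82  −1 ⇒ G_1=81
G_1=81  [base 3] 3^(3 + 1)  →[3↦4]→  4^(4 + 1) = 1024  −1 ⇒ G_2=1023
G_2=1023  [base 4] 3·4^4 + 3·4^3 + 3·4^2 + 3·4 + 3  →[4↦5]→  3·5^5 + 3·5^3 + 3·5^2 + 3·5 + 3 = 9843  −1 ⇒ G_3=9842
G_3=9842  [base 5] 3·5^5 + 3·5^3 + 3·5^2 + 3·5 + 2  →[5↦6]→  3·6^6 + 3·6^3 + 3·6^2 + 3·6 + 2 = 140744  −1 ⇒ G_4=140743
G_4=140743  [base 6] 3·6^6 + 3·6^3 + 3·6^2 + 3·6 + 1  →[6↦7]→  3·7^7 + 3·7^3 + 3·7^2 + 3·7 + 1 = 2471827  −1 ⇒ G_5=2471826
G_5=2471826  [base 7] 3·7^7 + 3·7^3 + 3·7^2 + 3·7  →[7↦8]→  3·8^8 + 3·8^3 + 3·8^2 + 3·8 = 50333400  −1 ⇒ G_6=50333399
G_6=50333399  [base 8] 3·8^8 + 3·8^3 + 3·8^2 + 2·8 + 7  →[8↦9]→  3·9^9 + 3·9^3 + 3·9^2 + 2·9 + 7 = 1162263922  −1 ⇒ G_7=1162263921
G_7=1162263921  [base 9] 3·9^9 + 3·9^3 + 3·9^2 + 2·9 + 6  →[9↦10]→  3·10^10 + 3·10^3 + 3·10^2 + 2·10 + 6 = 30000003326  −1 ⇒ G_8=30000003325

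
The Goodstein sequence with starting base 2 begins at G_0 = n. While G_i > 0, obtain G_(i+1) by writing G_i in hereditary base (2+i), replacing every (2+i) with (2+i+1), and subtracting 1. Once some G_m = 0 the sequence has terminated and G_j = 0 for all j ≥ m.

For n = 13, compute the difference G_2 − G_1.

1171

G_0 = 13. HB_2(13) = 2^(2 + 1) + 2^2 + 1. Bump = 109. G_1 = 108.
G_1 = 108. HB_3(108) = 3^(3 + 1) + 3^3. Bump = 1280. G_2 = 1279.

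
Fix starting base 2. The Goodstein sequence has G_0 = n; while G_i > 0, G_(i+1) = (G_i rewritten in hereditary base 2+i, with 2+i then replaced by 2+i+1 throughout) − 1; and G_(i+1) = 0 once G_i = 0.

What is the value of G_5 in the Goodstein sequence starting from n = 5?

(0) 5|_2 = 2^2 + 1 ↦ 3^3 + 1|_3 = 28 ⇒ 27
(1) 27|_3 = 3^3 ↦ 4^4|_4 = 256 ⇒ 255
(2) 255|_4 = 3·4^3 + 3·4^2 + 3·4 + 3 ↦ 3·5^3 + 3·5^2 + 3·5 + 3|_5 = 468 ⇒ 467
(3) 467|_5 = 3·5^3 + 3·5^2 + 3·5 + 2 ↦ 3·6^3 + 3·6^2 + 3·6 + 2|_6 = 776 ⇒ 775
(4) 775|_6 = 3·6^3 + 3·6^2 + 3·6 + 1 ↦ 3·7^3 + 3·7^2 + 3·7 + 1|_7 = 1198 ⇒ 1197

1197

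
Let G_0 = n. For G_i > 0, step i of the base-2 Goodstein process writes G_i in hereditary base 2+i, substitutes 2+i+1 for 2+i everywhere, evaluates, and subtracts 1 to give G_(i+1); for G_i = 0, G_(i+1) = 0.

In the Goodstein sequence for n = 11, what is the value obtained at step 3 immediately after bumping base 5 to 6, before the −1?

i=0: 11 = 2^(2 + 1) + 2 + 1 (b=2); 2→3: 3^(3 + 1) + 3 + 1 = 85; 85−1 = 84
i=1: 84 = 3^(3 + 1) + 3 (b=3); 3→4: 4^(4 + 1) + 4 = 1028; 1028−1 = 1027
i=2: 1027 = 4^(4 + 1) + 3 (b=4); 4→5: 5^(5 + 1) + 3 = 15628; 15628−1 = 15627
i=3: 15627 = 5^(5 + 1) + 2 (b=5); 5→6: 6^(6 + 1) + 2 = 279938; 279938−1 = 279937

279938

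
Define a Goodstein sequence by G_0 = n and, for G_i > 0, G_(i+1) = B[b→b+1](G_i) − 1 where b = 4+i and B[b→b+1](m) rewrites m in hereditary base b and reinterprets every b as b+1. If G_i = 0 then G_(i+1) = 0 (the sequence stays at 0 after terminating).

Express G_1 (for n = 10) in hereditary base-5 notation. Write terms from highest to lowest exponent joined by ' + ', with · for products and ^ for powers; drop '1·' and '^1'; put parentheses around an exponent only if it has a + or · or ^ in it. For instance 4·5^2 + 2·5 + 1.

(0) 10|_4 = 2·4 + 2 ↦ 2·5 + 2|_5 = 12 ⇒ 11
(1) 11|_5 = 2·5 + 1 ↦ 2·6 + 1|_6 = 13 ⇒ 12

2·5 + 1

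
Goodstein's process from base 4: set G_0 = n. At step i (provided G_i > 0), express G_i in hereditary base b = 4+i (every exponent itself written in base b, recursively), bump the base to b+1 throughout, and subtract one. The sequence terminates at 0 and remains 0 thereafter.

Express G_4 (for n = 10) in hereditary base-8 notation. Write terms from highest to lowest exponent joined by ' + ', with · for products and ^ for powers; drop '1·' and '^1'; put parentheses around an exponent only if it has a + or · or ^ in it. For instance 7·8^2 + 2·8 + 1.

8 + 5

base 4: 10 = 2·4 + 2; at 5: 2·5 + 2 = 12; next = 11
base 5: 11 = 2·5 + 1; at 6: 2·6 + 1 = 13; next = 12
base 6: 12 = 2·6; at 7: 2·7 = 14; next = 13
base 7: 13 = 7 + 6; at 8: 8 + 6 = 14; next = 13
base 8: 13 = 8 + 5; at 9: 9 + 5 = 14; next = 13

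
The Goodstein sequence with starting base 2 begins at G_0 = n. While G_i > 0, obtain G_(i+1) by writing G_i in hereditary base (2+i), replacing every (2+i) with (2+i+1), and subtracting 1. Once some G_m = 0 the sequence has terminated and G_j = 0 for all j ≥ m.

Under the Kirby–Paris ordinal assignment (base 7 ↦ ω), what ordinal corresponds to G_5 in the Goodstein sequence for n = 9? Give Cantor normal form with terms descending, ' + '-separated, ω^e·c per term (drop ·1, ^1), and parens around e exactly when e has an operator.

9 —HB2→ 2^(2 + 1) + 1 —bump→ 3^(3 + 1) + 1 = 82 —(−1)→ 81
81 —HB3→ 3^(3 + 1) —bump→ 4^(4 + 1) = 1024 —(−1)→ 1023
1023 —HB4→ 3·4^4 + 3·4^3 + 3·4^2 + 3·4 + 3 —bump→ 3·5^5 + 3·5^3 + 3·5^2 + 3·5 + 3 = 9843 —(−1)→ 9842
9842 —HB5→ 3·5^5 + 3·5^3 + 3·5^2 + 3·5 + 2 —bump→ 3·6^6 + 3·6^3 + 3·6^2 + 3·6 + 2 = 140744 —(−1)→ 140743
140743 —HB6→ 3·6^6 + 3·6^3 + 3·6^2 + 3·6 + 1 —bump→ 3·7^7 + 3·7^3 + 3·7^2 + 3·7 + 1 = 2471827 —(−1)→ 2471826
2471826 —HB7→ 3·7^7 + 3·7^3 + 3·7^2 + 3·7 —bump→ 3·8^8 + 3·8^3 + 3·8^2 + 3·8 = 50333400 —(−1)→ 50333399

ω^ω·3 + ω^3·3 + ω^2·3 + ω·3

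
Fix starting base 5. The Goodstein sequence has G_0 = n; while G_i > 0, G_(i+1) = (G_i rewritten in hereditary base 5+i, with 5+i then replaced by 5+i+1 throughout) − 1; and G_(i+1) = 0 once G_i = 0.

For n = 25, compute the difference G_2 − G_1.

4

[0] 25 ≡ 5^2 (base 5). Lift 6: 36. −1: 35.
[1] 35 ≡ 5·6 + 5 (base 6). Lift 7: 40. −1: 39.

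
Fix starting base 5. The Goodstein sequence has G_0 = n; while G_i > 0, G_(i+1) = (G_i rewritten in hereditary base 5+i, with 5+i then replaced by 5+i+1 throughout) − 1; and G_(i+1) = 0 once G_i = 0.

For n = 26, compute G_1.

36

base 5: 26 = 5^2 + 1; at 6: 6^2 + 1 = 37; next = 36
base 6: 36 = 6^2; at 7: 7^2 = 49; next = 48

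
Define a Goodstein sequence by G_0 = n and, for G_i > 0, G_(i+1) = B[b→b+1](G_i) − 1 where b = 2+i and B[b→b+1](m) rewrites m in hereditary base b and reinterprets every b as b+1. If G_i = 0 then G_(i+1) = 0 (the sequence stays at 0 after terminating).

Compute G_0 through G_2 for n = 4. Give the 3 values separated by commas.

G_0=4  [base 2] 2^2  →[2↦3]→  3^3 = 27  −1 ⇒ G_1=26
G_1=26  [base 3] 2·3^2 + 2·3 + 2  →[3↦4]→  2·4^2 + 2·4 + 2 = 42  −1 ⇒ G_2=41

4, 26, 41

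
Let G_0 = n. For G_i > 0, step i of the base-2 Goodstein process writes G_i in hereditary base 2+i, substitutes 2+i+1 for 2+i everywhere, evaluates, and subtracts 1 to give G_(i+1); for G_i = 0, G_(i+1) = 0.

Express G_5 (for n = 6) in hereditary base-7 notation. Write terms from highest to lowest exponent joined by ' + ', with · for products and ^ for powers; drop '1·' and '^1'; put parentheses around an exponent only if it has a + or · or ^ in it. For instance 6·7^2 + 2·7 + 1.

i=0: 6 = 2^2 + 2 (b=2); 2→3: 3^3 + 3 = 30; 30−1 = 29
i=1: 29 = 3^3 + 2 (b=3); 3→4: 4^4 + 2 = 258; 258−1 = 257
i=2: 257 = 4^4 + 1 (b=4); 4→5: 5^5 + 1 = 3126; 3126−1 = 3125
i=3: 3125 = 5^5 (b=5); 5→6: 6^6 = 46656; 46656−1 = 46655
i=4: 46655 = 5·6^5 + 5·6^4 + 5·6^3 + 5·6^2 + 5·6 + 5 (b=6); 6→7: 5·7^5 + 5·7^4 + 5·7^3 + 5·7^2 + 5·7 + 5 = 98040; 98040−1 = 98039
i=5: 98039 = 5·7^5 + 5·7^4 + 5·7^3 + 5·7^2 + 5·7 + 4 (b=7); 7→8: 5·8^5 + 5·8^4 + 5·8^3 + 5·8^2 + 5·8 + 4 = 187244; 187244−1 = 187243

5·7^5 + 5·7^4 + 5·7^3 + 5·7^2 + 5·7 + 4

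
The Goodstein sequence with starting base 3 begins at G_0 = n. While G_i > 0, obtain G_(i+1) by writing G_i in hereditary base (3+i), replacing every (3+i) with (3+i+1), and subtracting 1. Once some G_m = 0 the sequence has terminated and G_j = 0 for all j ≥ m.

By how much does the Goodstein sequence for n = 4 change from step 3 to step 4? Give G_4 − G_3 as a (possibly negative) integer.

-1

[0] 4 ≡ 3 + 1 (base 3). Lift 4: 5. −1: 4.
[1] 4 ≡ 4 (base 4). Lift 5: 5. −1: 4.
[2] 4 ≡ 4 (base 5). Lift 6: 4. −1: 3.
[3] 3 ≡ 3 (base 6). Lift 7: 3. −1: 2.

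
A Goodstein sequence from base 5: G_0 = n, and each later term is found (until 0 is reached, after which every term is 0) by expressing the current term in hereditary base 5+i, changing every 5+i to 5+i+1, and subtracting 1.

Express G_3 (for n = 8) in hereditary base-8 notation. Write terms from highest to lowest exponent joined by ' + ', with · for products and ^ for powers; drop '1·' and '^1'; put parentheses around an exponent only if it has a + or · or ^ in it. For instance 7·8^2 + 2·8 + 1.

i=0: 8 = 5 + 3 (b=5); 5→6: 6 + 3 = 9; 9−1 = 8
i=1: 8 = 6 + 2 (b=6); 6→7: 7 + 2 = 9; 9−1 = 8
i=2: 8 = 7 + 1 (b=7); 7→8: 8 + 1 = 9; 9−1 = 8

8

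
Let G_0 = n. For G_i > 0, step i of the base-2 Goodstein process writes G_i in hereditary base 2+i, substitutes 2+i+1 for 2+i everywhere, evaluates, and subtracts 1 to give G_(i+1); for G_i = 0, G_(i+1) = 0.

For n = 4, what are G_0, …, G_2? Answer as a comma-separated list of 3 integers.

4, 26, 41

step 0: 4 = 2^2; sub 3 for 2: 3^3; = 27; G_1 = 27−1 = 26
step 1: 26 = 2·3^2 + 2·3 + 2; sub 4 for 3: 2·4^2 + 2·4 + 2; = 42; G_2 = 42−1 = 41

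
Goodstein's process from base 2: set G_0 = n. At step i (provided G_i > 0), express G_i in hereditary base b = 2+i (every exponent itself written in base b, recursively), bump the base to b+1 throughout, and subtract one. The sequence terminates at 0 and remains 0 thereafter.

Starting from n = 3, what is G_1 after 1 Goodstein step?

base 2: 3 = 2 + 1; at 3: 3 + 1 = 4; next = 3
base 3: 3 = 3; at 4: 4 = 4; next = 3

3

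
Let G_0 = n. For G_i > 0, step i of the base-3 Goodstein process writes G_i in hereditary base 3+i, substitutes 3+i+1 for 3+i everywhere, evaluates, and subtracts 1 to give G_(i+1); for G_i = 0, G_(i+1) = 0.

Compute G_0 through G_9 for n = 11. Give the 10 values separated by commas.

11 —HB3→ 3^2 + 2 —bump→ 4^2 + 2 = 18 —(−1)→ 17
17 —HB4→ 4^2 + 1 —bump→ 5^2 + 1 = 26 —(−1)→ 25
25 —HB5→ 5^2 —bump→ 6^2 = 36 —(−1)→ 35
35 —HB6→ 5·6 + 5 —bump→ 5·7 + 5 = 40 —(−1)→ 39
39 —HB7→ 5·7 + 4 —bump→ 5·8 + 4 = 44 —(−1)→ 43
43 —HB8→ 5·8 + 3 —bump→ 5·9 + 3 = 48 —(−1)→ 47
47 —HB9→ 5·9 + 2 —bump→ 5·10 + 2 = 52 —(−1)→ 51
51 —HB10→ 5·10 + 1 —bump→ 5·11 + 1 = 56 —(−1)→ 55
55 —HB11→ 5·11 —bump→ 5·12 = 60 —(−1)→ 59

11, 17, 25, 35, 39, 43, 47, 51, 55, 59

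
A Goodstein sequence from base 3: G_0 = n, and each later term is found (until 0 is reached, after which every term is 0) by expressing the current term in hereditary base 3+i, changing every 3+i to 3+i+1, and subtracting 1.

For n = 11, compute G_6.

G_0=11  [base 3] 3^2 + 2  →[3↦4]→  4^2 + 2 = 18  −1 ⇒ G_1=17
G_1=17  [base 4] 4^2 + 1  →[4↦5]→  5^2 + 1 = 26  −1 ⇒ G_2=25
G_2=25  [base 5] 5^2  →[5↦6]→  6^2 = 36  −1 ⇒ G_3=35
G_3=35  [base 6] 5·6 + 5  →[6↦7]→  5·7 + 5 = 40  −1 ⇒ G_4=39
G_4=39  [base 7] 5·7 + 4  →[7↦8]→  5·8 + 4 = 44  −1 ⇒ G_5=43
G_5=43  [base 8] 5·8 + 3  →[8↦9]→  5·9 + 3 = 48  −1 ⇒ G_6=47
G_6=47  [base 9] 5·9 + 2  →[9↦10]→  5·10 + 2 = 52  −1 ⇒ G_7=51

47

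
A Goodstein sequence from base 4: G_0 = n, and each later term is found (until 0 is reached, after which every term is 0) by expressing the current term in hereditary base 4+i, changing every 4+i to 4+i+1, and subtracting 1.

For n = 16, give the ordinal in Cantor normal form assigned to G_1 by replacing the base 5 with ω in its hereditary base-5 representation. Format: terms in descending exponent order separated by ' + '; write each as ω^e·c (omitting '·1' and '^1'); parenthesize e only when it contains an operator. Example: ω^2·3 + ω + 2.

ω·4 + 4

[0] 16 ≡ 4^2 (base 4). Lift 5: 25. −1: 24.
[1] 24 ≡ 4·5 + 4 (base 5). Lift 6: 28. −1: 27.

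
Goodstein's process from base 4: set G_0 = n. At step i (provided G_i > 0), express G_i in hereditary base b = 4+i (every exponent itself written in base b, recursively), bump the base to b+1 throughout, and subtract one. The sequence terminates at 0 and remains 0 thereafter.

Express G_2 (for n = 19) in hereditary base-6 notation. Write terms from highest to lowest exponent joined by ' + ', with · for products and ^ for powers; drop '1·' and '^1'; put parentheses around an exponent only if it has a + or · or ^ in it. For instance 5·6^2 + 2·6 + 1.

G_0=19  [base 4] 4^2 + 3  →[4↦5]→  5^2 + 3 = 28  −1 ⇒ G_1=27
G_1=27  [base 5] 5^2 + 2  →[5↦6]→  6^2 + 2 = 38  −1 ⇒ G_2=37
G_2=37  [base 6] 6^2 + 1  →[6↦7]→  7^2 + 1 = 50  −1 ⇒ G_3=49

6^2 + 1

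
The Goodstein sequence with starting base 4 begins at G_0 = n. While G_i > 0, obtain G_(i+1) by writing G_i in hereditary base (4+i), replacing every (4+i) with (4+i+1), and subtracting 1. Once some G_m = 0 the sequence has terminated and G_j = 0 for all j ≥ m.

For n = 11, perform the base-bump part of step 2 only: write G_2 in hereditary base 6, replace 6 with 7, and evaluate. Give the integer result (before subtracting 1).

[0] 11 ≡ 2·4 + 3 (base 4). Lift 5: 13. −1: 12.
[1] 12 ≡ 2·5 + 2 (base 5). Lift 6: 14. −1: 13.
[2] 13 ≡ 2·6 + 1 (base 6). Lift 7: 15. −1: 14.

15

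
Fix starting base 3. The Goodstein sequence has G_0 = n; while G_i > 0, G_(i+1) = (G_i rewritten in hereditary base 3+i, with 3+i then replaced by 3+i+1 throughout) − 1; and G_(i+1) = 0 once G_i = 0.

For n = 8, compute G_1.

step 0: 8 = 2·3 + 2; sub 4 for 3: 2·4 + 2; = 10; G_1 = 10−1 = 9
step 1: 9 = 2·4 + 1; sub 5 for 4: 2·5 + 1; = 11; G_2 = 11−1 = 10

9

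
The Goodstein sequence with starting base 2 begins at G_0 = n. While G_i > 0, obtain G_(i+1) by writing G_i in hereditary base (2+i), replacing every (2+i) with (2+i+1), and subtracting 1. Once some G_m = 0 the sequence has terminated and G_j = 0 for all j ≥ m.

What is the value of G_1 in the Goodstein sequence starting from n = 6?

29

G_0=6  [base 2] 2^2 + 2  →[2↦3]→  3^3 + 3 = 30  −1 ⇒ G_1=29
G_1=29  [base 3] 3^3 + 2  →[3↦4]→  4^4 + 2 = 258  −1 ⇒ G_2=257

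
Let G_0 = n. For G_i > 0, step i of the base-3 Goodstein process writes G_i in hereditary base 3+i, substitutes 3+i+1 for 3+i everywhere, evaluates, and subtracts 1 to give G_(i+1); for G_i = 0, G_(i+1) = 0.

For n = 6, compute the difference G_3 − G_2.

(0) 6|_3 = 2·3 ↦ 2·4|_4 = 8 ⇒ 7
(1) 7|_4 = 4 + 3 ↦ 5 + 3|_5 = 8 ⇒ 7
(2) 7|_5 = 5 + 2 ↦ 6 + 2|_6 = 8 ⇒ 7

0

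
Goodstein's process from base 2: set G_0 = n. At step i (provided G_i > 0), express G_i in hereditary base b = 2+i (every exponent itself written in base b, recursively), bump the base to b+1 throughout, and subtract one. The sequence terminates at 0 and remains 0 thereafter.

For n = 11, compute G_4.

G_0=11  [base 2] 2^(2 + 1) + 2 + 1  →[2↦3]→  3^(3 + 1) + 3 + 1 = 85  −1 ⇒ G_1=84
G_1=84  [base 3] 3^(3 + 1) + 3  →[3↦4]→  4^(4 + 1) + 4 = 1028  −1 ⇒ G_2=1027
G_2=1027  [base 4] 4^(4 + 1) + 3  →[4↦5]→  5^(5 + 1) + 3 = 15628  −1 ⇒ G_3=15627
G_3=15627  [base 5] 5^(5 + 1) + 2  →[5↦6]→  6^(6 + 1) + 2 = 279938  −1 ⇒ G_4=279937
G_4=279937  [base 6] 6^(6 + 1) + 1  →[6↦7]→  7^(7 + 1) + 1 = 5764802  −1 ⇒ G_5=5764801

279937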